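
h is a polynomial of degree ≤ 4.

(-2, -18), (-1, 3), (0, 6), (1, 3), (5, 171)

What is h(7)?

Write h(n) = an^4 + bn³ + cn² + dn + e; the 5 given values yield a linear system in the 5 coefficients.
Solving, the leading coefficient vanishes, and h(n) = 2n³ - 3n² - 2n + 6.
Then h(7) = 531.

531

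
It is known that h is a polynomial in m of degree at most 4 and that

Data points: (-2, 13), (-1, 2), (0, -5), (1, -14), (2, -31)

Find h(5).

-190

First differences: -11, -7, -9, -17. Second differences: 4, -2, -8. Third differences: -6, -6.
Level-3 differences are constant, so h has degree 3.
Fitting a degree-3 polynomial gives h(m) = -m³ - m² - 7m - 5.
Then h(5) = -190.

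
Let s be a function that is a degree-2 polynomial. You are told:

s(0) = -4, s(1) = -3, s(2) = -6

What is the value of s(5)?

-39

Write s(m) = am² + bm + c; the 3 given values yield a linear system in the 3 coefficients.
Solving, s(m) = -2m² + 3m - 4.
Then s(5) = -39.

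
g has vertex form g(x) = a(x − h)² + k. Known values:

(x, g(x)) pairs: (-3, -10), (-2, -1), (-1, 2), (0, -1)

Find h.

-1

First differences 9, 3, -3; second difference -6 = 2a, so a = -3.
Expanding, the x-coefficient is −2ah = 6h; matching it to the data gives h = -1, and then k = 2.
So g(x) = -3(x + 1)² + 2.
Hence h = -1.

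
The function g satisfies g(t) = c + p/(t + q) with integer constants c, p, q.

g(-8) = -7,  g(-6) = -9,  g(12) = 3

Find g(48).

0

(g(t) − c)(t + q) = p for each data point; the three points give a linear system in c and q, then p follows.
Solving: c = -1, q = 0, p = 48, so g(t) = -1 + 48/(t + 0).
Then g(48) = -1 + 48/48 = 0.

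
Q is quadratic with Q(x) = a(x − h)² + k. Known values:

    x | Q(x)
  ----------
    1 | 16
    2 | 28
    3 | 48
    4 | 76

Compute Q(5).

First differences 12, 20, 28; second difference 8 = 2a, so a = 4.
Expanding, the x-coefficient is −2ah = -8h; matching it to the data gives h = 0, and then k = 12.
So Q(x) = 4(x + 0)² + 12.
Q(5) = 4·5² + 12 = 112.

112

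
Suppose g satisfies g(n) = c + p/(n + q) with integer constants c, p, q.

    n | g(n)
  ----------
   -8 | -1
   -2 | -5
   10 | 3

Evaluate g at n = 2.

(g(n) − c)(n + q) = p for each data point; the three points give a linear system in c and q, then p follows.
Solving: c = 1, q = -1, p = 18, so g(n) = 1 + 18/(n − 1).
Then g(2) = 1 + 18/1 = 19.

19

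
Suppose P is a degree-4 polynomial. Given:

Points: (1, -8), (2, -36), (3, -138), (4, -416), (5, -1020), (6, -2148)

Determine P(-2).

-68

Write P(n) = an^4 + bn³ + cn² + dn + e; the 6 given values yield a linear system in the 5 coefficients.
Solving, P(n) = -2n^4 + 3n³ - 5n² - 4n.
Then P(-2) = -68.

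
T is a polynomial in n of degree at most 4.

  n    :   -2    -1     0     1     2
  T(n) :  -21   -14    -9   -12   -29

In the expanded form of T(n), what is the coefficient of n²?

First differences: 7, 5, -3, -17. Second differences: -2, -8, -14. Third differences: -6, -6.
Level-3 differences are constant, so T has degree 3.
Fitting a degree-3 polynomial gives T(n) = -n³ - 4n² + 2n - 9.
The coefficient of n² is -4.

-4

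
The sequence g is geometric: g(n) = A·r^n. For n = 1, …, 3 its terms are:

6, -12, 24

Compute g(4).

Consecutive ratio: -12/6 = -2, and 24/(-12) = -2, so r = -2.
Then A·(-2)^1 = 6 gives A = -3, and g(n) = -3·(-2)^n.
g(4) = -3·(-2)^4 = -48.

-48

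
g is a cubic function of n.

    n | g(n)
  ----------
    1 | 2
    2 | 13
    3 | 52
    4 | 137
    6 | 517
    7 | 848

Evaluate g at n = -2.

Write g(n) = an³ + bn² + cn + d; the 6 given values yield a linear system in the 4 coefficients.
Solving, g(n) = 3n³ - 4n² + 2n + 1.
Then g(-2) = -43.

-43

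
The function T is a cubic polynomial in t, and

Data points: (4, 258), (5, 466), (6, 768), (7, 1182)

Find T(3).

126

Write T(t) = at³ + bt² + ct + d; the 4 given values yield a linear system in the 4 coefficients.
Solving, T(t) = 3t³ + 2t² + 7t + 6.
Then T(3) = 126.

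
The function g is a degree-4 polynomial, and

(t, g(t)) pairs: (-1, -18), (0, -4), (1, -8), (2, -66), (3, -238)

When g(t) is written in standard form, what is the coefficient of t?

9

Write g(t) = at^4 + bt³ + ct² + dt + e; the 5 given values yield a linear system in the 5 coefficients.
Solving, g(t) = -t^4 - 4t³ - 8t² + 9t - 4.
The coefficient of t is 9.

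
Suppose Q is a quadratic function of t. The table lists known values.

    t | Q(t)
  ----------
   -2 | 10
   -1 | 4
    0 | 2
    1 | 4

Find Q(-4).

First differences: -6, -2, 2. Second differences: 4, 4.
Level-2 differences are constant, so Q has degree 2.
Fitting a degree-2 polynomial gives Q(t) = 2t² + 2.
Then Q(-4) = 34.

34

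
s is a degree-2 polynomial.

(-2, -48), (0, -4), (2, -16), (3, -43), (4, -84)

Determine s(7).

-291

Write s(t) = at² + bt + c; the 5 given values yield a linear system in the 3 coefficients.
Solving, s(t) = -7t² + 8t - 4.
Then s(7) = -291.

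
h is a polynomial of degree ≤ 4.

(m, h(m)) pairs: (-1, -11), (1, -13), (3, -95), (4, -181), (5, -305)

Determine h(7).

-691

Write h(m) = am^4 + bm³ + cm² + dm + e; the 5 given values yield a linear system in the 5 coefficients.
Solving, the leading coefficient vanishes, and h(m) = -m³ - 7m² - 5.
Then h(7) = -691.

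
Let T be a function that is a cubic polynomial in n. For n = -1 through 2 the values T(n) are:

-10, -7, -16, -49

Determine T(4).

-235

Write T(n) = an³ + bn² + cn + d; the 4 given values yield a linear system in the 4 coefficients.
Solving, T(n) = -2n³ - 6n² - n - 7.
Then T(4) = -235.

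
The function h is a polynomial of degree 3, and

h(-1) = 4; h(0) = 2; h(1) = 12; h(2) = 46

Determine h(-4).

-38

Write h(k) = ak³ + bk² + ck + d; the 4 given values yield a linear system in the 4 coefficients.
Solving, h(k) = 2k³ + 6k² + 2k + 2.
Then h(-4) = -38.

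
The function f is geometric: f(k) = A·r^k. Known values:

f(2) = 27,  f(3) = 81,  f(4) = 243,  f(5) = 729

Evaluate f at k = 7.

6561

Consecutive ratio: 81/27 = 3, and 243/81 = 3, so r = 3.
Then A·3^2 = 27 gives A = 3, and f(k) = 3·3^k.
f(7) = 3·3^7 = 6561.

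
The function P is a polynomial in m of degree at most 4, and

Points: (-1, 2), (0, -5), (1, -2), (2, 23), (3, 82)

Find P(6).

First differences: -7, 3, 25, 59. Second differences: 10, 22, 34. Third differences: 12, 12.
Level-3 differences are constant, so P has degree 3.
Fitting a degree-3 polynomial gives P(m) = 2m³ + 5m² - 4m - 5.
Then P(6) = 583.

583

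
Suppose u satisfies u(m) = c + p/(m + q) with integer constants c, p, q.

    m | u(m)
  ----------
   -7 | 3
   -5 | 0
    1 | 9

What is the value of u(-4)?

-6

(u(m) − c)(m + q) = p for each data point; the three points give a linear system in c and q, then p follows.
Solving: c = 6, q = 3, p = 12, so u(m) = 6 + 12/(m + 3).
Then u(-4) = 6 + 12/(-1) = -6.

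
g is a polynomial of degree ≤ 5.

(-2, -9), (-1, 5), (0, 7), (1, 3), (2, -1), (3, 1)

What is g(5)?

First differences: 14, 2, -4, -4, 2. Second differences: -12, -6, 0, 6. Third differences: 6, 6, 6.
Level-3 differences are constant, so g has degree 3.
Fitting a degree-3 polynomial gives g(t) = t³ - 3t² - 2t + 7.
Then g(5) = 47.

47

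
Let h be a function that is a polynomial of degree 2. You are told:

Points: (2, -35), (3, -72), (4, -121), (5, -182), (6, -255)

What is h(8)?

-437

First differences: -37, -49, -61, -73. Second differences: -12, -12, -12.
Level-2 differences are constant, so h has degree 2.
Fitting a degree-2 polynomial gives h(t) = -6t² - 7t + 3.
Then h(8) = -437.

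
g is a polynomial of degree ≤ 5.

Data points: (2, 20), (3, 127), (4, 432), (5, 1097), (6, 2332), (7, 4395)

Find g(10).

18852

First differences: 107, 305, 665, 1235, 2063. Second differences: 198, 360, 570, 828. Third differences: 162, 210, 258. Fourth differences: 48, 48.
Level-4 differences are constant, so g has degree 4.
Fitting a degree-4 polynomial gives g(m) = 2m^4 - m³ - 2m² + 6m - 8.
Then g(10) = 18852.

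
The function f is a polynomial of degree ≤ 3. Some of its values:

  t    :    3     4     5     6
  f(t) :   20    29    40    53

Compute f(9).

104

First differences: 9, 11, 13. Second differences: 2, 2.
Level-2 differences are constant, so f has degree 2.
Fitting a degree-2 polynomial gives f(t) = t² + 2t + 5.
Then f(9) = 104.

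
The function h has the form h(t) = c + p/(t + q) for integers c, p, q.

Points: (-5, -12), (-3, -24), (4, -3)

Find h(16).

-5

(h(t) − c)(t + q) = p for each data point; the three points give a linear system in c and q, then p follows.
Solving: c = -6, q = 2, p = 18, so h(t) = -6 + 18/(t + 2).
Then h(16) = -6 + 18/18 = -5.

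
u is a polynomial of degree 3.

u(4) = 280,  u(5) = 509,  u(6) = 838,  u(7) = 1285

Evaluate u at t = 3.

Write u(t) = at³ + bt² + ct + d; the 4 given values yield a linear system in the 4 coefficients.
Solving, u(t) = 3t³ + 5t² + t + 4.
Then u(3) = 133.

133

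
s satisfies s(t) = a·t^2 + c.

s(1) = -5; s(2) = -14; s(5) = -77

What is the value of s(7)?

From s(1) = -5 and s(2) = -14: 1a + c = -5 and 4a + c = -14.
Subtracting: 3a = -9, so a = -3; then c = -5 − (-3)·1 = -2.
So s(t) = -3t² − 2, and s(7) = -149.

-149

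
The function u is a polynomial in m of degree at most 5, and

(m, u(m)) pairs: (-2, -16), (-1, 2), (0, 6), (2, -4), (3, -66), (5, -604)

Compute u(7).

Write u(m) = am^5 + bm^4 + cm³ + dm² + em + p; the 6 given values yield a linear system in the 6 coefficients.
Solving, the leading coefficient vanishes, and u(m) = -m^4 + 3m + 6.
Then u(7) = -2374.

-2374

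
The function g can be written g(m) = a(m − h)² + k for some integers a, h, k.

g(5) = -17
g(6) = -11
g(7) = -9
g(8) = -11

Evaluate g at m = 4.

-27

First differences 6, 2, -2; second difference -4 = 2a, so a = -2.
Expanding, the m-coefficient is −2ah = 4h; matching it to the data gives h = 7, and then k = -9.
So g(m) = -2(m − 7)² − 9.
g(4) = -2·(-3)² − 9 = -27.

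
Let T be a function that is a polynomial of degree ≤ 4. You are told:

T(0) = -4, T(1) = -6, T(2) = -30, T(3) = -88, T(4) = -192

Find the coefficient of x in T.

First differences: -2, -24, -58, -104. Second differences: -22, -34, -46. Third differences: -12, -12.
Level-3 differences are constant, so T has degree 3.
Fitting a degree-3 polynomial gives T(x) = -2x³ - 5x² + 5x - 4.
The coefficient of x is 5.

5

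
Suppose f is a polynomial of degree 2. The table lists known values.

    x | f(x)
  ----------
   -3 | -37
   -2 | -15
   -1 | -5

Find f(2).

-47

Write f(x) = ax² + bx + c; the 3 given values yield a linear system in the 3 coefficients.
Solving, f(x) = -6x² - 8x - 7.
Then f(2) = -47.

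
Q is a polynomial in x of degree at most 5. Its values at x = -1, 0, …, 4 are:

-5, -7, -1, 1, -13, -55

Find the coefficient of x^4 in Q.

0

First differences: -2, 6, 2, -14, -42. Second differences: 8, -4, -16, -28. Third differences: -12, -12, -12.
Level-3 differences are constant, so Q has degree 3.
Fitting a degree-3 polynomial gives Q(x) = -2x³ + 4x² + 4x - 7.
The coefficient of x^4 is 0.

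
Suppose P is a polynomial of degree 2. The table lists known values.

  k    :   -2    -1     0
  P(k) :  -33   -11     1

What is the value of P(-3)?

-65

Write P(k) = ak² + bk + c; the 3 given values yield a linear system in the 3 coefficients.
Solving, P(k) = -5k² + 7k + 1.
Then P(-3) = -65.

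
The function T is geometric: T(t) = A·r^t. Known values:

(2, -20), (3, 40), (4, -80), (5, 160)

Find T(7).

Consecutive ratio: 40/(-20) = -2, and -80/40 = -2, so r = -2.
Then A·(-2)^2 = -20 gives A = -5, and T(t) = -5·(-2)^t.
T(7) = -5·(-2)^7 = 640.

640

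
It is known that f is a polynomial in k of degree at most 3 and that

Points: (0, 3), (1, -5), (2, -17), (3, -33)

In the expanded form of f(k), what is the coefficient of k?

-6

First differences: -8, -12, -16. Second differences: -4, -4.
Level-2 differences are constant, so f has degree 2.
Fitting a degree-2 polynomial gives f(k) = -2k² - 6k + 3.
The coefficient of k is -6.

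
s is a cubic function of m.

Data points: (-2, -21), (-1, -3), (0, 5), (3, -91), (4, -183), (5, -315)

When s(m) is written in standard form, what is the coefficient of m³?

-1

Write s(m) = am³ + bm² + cm + d; the 6 given values yield a linear system in the 4 coefficients.
Solving, s(m) = -m³ - 8m² + m + 5.
The coefficient of m³ is -1.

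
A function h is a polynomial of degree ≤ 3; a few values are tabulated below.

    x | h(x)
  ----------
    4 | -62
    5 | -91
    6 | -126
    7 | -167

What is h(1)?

-11

First differences: -29, -35, -41. Second differences: -6, -6.
Level-2 differences are constant, so h has degree 2.
Fitting a degree-2 polynomial gives h(x) = -3x² - 2x - 6.
Then h(1) = -11.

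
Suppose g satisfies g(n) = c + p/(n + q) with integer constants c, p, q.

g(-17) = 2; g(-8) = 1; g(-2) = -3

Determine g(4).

9

(g(n) − c)(n + q) = p for each data point; the three points give a linear system in c and q, then p follows.
Solving: c = 3, q = -1, p = 18, so g(n) = 3 + 18/(n − 1).
Then g(4) = 3 + 18/3 = 9.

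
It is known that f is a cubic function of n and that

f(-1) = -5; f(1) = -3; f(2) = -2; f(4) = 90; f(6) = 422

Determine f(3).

Write f(n) = an³ + bn² + cn + d; the 5 given values yield a linear system in the 4 coefficients.
Solving, f(n) = 3n³ - 6n² - 2n + 2.
Then f(3) = 23.

23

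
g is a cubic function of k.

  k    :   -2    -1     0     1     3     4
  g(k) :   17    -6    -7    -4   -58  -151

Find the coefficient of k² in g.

2

Write g(k) = ak³ + bk² + ck + d; the 6 given values yield a linear system in the 4 coefficients.
Solving, g(k) = -3k³ + 2k² + 4k - 7.
The coefficient of k² is 2.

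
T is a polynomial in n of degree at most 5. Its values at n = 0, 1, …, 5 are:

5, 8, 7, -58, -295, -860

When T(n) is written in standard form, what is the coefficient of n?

First differences: 3, -1, -65, -237, -565. Second differences: -4, -64, -172, -328. Third differences: -60, -108, -156. Fourth differences: -48, -48.
Level-4 differences are constant, so T has degree 4.
Fitting a degree-4 polynomial gives T(n) = -2n^4 + 2n³ + 6n² - 3n + 5.
The coefficient of n is -3.

-3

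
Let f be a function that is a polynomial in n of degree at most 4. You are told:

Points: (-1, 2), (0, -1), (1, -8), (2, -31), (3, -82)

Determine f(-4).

Write f(n) = an^4 + bn³ + cn² + dn + e; the 5 given values yield a linear system in the 5 coefficients.
Solving, the leading coefficient vanishes, and f(n) = -2n³ - 2n² - 3n - 1.
Then f(-4) = 107.

107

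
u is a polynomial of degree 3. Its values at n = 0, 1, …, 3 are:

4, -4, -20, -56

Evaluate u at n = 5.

-236

Write u(n) = an³ + bn² + cn + d; the 4 given values yield a linear system in the 4 coefficients.
Solving, u(n) = -2n³ + 2n² - 8n + 4.
Then u(5) = -236.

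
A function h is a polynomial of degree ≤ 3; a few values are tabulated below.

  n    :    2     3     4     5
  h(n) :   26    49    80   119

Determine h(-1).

5

First differences: 23, 31, 39. Second differences: 8, 8.
Level-2 differences are constant, so h has degree 2.
Fitting a degree-2 polynomial gives h(n) = 4n² + 3n + 4.
Then h(-1) = 5.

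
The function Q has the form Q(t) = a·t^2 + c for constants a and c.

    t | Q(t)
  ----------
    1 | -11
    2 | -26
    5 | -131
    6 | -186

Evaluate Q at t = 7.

From Q(1) = -11 and Q(2) = -26: 1a + c = -11 and 4a + c = -26.
Subtracting: 3a = -15, so a = -5; then c = -11 − (-5)·1 = -6.
So Q(t) = -5t² − 6, and Q(7) = -251.

-251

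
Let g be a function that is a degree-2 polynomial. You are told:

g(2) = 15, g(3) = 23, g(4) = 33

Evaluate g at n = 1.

9

Write g(n) = an² + bn + c; the 3 given values yield a linear system in the 3 coefficients.
Solving, g(n) = n² + 3n + 5.
Then g(1) = 9.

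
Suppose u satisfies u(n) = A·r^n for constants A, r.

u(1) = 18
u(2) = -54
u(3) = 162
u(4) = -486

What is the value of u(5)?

1458

Consecutive ratio: -54/18 = -3, and 162/(-54) = -3, so r = -3.
Then A·(-3)^1 = 18 gives A = -6, and u(n) = -6·(-3)^n.
u(5) = -6·(-3)^5 = 1458.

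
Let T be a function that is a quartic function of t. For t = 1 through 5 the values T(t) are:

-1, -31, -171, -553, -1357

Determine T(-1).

17

Write T(t) = at^4 + bt³ + ct² + dt + e; the 5 given values yield a linear system in the 5 coefficients.
Solving, T(t) = -2t^4 - 2t³ + 7t² - 7t + 3.
Then T(-1) = 17.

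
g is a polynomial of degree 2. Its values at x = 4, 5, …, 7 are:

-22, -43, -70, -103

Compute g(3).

First differences: -21, -27, -33. Second differences: -6, -6.
Level-2 differences are constant, so g has degree 2.
Fitting a degree-2 polynomial gives g(x) = -3x² + 6x + 2.
Then g(3) = -7.

-7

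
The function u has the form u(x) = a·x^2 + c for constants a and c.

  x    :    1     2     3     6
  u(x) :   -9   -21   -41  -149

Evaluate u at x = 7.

-201

From u(1) = -9 and u(2) = -21: 1a + c = -9 and 4a + c = -21.
Subtracting: 3a = -12, so a = -4; then c = -9 − (-4)·1 = -5.
So u(x) = -4x² − 5, and u(7) = -201.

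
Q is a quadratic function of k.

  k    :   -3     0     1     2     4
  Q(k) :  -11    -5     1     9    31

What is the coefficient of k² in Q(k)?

1

Write Q(k) = ak² + bk + c; the 5 given values yield a linear system in the 3 coefficients.
Solving, Q(k) = k² + 5k - 5.
The coefficient of k² is 1.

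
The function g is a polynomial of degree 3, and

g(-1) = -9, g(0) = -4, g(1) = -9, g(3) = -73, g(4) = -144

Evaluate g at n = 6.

-394

Write g(n) = an³ + bn² + cn + d; the 5 given values yield a linear system in the 4 coefficients.
Solving, g(n) = -n³ - 5n² + n - 4.
Then g(6) = -394.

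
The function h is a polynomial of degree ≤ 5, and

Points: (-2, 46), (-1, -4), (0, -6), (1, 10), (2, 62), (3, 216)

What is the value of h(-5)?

First differences: -50, -2, 16, 52, 154. Second differences: 48, 18, 36, 102. Third differences: -30, 18, 66. Fourth differences: 48, 48.
Level-4 differences are constant, so h has degree 4.
Fitting a degree-4 polynomial gives h(x) = 2x^4 - x³ + 7x² + 8x - 6.
Then h(-5) = 1504.

1504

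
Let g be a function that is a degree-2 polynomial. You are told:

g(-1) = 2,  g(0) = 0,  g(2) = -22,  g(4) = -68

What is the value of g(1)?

Write g(n) = an² + bn + c; the 4 given values yield a linear system in the 3 coefficients.
Solving, g(n) = -3n² - 5n.
Then g(1) = -8.

-8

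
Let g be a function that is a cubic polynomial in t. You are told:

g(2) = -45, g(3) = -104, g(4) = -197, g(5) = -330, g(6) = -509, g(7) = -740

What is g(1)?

Write g(t) = at³ + bt² + ct + d; the 6 given values yield a linear system in the 4 coefficients.
Solving, g(t) = -t³ - 8t² - 5.
Then g(1) = -14.

-14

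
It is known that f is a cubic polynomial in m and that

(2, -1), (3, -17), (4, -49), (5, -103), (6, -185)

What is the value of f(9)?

First differences: -16, -32, -54, -82. Second differences: -16, -22, -28. Third differences: -6, -6.
Level-3 differences are constant, so f has degree 3.
Fitting a degree-3 polynomial gives f(m) = -m³ + m² - 2m + 7.
Then f(9) = -659.

-659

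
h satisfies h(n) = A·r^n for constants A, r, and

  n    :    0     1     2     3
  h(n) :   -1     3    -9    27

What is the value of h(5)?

243

Consecutive ratio: 3/(-1) = -3, and -9/3 = -3, so r = -3.
Then A·(-3)^0 = -1 gives A = -1, and h(n) = -1·(-3)^n.
h(5) = -1·(-3)^5 = 243.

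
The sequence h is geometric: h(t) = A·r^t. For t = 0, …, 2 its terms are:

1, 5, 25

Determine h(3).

125

Consecutive ratio: 5/1 = 5, and 25/5 = 5, so r = 5.
Then A·5^0 = 1 gives A = 1, and h(t) = 1·5^t.
h(3) = 1·5^3 = 125.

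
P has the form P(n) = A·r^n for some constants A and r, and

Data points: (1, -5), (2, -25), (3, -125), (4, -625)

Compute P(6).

-15625

Consecutive ratio: -25/(-5) = 5, and -125/(-25) = 5, so r = 5.
Then A·5^1 = -5 gives A = -1, and P(n) = -1·5^n.
P(6) = -1·5^6 = -15625.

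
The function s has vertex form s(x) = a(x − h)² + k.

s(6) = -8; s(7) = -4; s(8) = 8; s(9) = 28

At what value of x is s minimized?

6

First differences 4, 12, 20; second difference 8 = 2a, so a = 4.
Expanding, the x-coefficient is −2ah = -8h; matching it to the data gives h = 6, and then k = -8.
So s(x) = 4(x − 6)² − 8.
Hence h = 6.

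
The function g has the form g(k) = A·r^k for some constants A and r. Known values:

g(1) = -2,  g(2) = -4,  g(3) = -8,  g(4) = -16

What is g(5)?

-32

Consecutive ratio: -4/(-2) = 2, and -8/(-4) = 2, so r = 2.
Then A·2^1 = -2 gives A = -1, and g(k) = -1·2^k.
g(5) = -1·2^5 = -32.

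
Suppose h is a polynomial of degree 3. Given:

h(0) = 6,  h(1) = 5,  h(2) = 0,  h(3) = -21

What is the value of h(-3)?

105

Write h(t) = at³ + bt² + ct + d; the 4 given values yield a linear system in the 4 coefficients.
Solving, h(t) = -2t³ + 4t² - 3t + 6.
Then h(-3) = 105.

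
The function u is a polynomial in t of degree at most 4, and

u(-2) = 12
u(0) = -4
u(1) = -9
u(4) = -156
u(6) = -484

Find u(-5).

Write u(t) = at^4 + bt³ + ct² + dt + e; the 5 given values yield a linear system in the 5 coefficients.
Solving, the leading coefficient vanishes, and u(t) = -2t³ - t² - 2t - 4.
Then u(-5) = 231.

231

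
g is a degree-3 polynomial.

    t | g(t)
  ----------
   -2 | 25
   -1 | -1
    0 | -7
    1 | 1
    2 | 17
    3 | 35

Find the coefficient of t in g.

2

First differences: -26, -6, 8, 16, 18. Second differences: 20, 14, 8, 2. Third differences: -6, -6, -6.
Level-3 differences are constant, so g has degree 3.
Fitting a degree-3 polynomial gives g(t) = -t³ + 7t² + 2t - 7.
The coefficient of t is 2.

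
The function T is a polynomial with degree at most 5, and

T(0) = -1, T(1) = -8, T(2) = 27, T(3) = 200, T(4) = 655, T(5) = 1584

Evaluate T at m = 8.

9855

First differences: -7, 35, 173, 455, 929. Second differences: 42, 138, 282, 474. Third differences: 96, 144, 192. Fourth differences: 48, 48.
Level-4 differences are constant, so T has degree 4.
Fitting a degree-4 polynomial gives T(m) = 2m^4 + 4m³ - 5m² - 8m - 1.
Then T(8) = 9855.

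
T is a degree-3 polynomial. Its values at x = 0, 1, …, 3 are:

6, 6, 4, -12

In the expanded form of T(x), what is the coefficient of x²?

Write T(x) = ax³ + bx² + cx + d; the 4 given values yield a linear system in the 4 coefficients.
Solving, T(x) = -2x³ + 5x² - 3x + 6.
The coefficient of x² is 5.

5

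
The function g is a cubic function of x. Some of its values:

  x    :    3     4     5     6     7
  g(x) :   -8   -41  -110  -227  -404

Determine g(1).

-2

First differences: -33, -69, -117, -177. Second differences: -36, -48, -60. Third differences: -12, -12.
Level-3 differences are constant, so g has degree 3.
Fitting a degree-3 polynomial gives g(x) = -2x³ + 6x² - x - 5.
Then g(1) = -2.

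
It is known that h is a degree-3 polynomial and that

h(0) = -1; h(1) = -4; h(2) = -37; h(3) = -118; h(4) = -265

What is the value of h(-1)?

Write h(x) = ax³ + bx² + cx + d; the 5 given values yield a linear system in the 4 coefficients.
Solving, h(x) = -3x³ - 6x² + 6x - 1.
Then h(-1) = -10.

-10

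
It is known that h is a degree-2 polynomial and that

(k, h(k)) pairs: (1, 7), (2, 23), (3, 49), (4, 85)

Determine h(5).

Write h(k) = ak² + bk + c; the 4 given values yield a linear system in the 3 coefficients.
Solving, h(k) = 5k² + k + 1.
Then h(5) = 131.

131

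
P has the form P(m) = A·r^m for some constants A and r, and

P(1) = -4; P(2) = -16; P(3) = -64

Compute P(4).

-256

Consecutive ratio: -16/(-4) = 4, and -64/(-16) = 4, so r = 4.
Then A·4^1 = -4 gives A = -1, and P(m) = -1·4^m.
P(4) = -1·4^4 = -256.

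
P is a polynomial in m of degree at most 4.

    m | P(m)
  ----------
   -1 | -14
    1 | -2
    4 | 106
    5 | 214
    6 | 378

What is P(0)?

Write P(m) = am^4 + bm³ + cm² + dm + e; the 5 given values yield a linear system in the 5 coefficients.
Solving, the leading coefficient vanishes, and P(m) = 2m³ - 2m² + 4m - 6.
The constant term is P(0) = -6.

-6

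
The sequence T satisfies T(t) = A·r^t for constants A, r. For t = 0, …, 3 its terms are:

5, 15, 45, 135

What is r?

Consecutive ratio: 15/5 = 3, and 45/15 = 3, so r = 3.
Then A·3^0 = 5 gives A = 5, and T(t) = 5·3^t.

3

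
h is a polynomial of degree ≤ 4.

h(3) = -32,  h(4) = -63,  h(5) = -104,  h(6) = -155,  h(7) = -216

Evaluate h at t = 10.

First differences: -31, -41, -51, -61. Second differences: -10, -10, -10.
Level-2 differences are constant, so h has degree 2.
Fitting a degree-2 polynomial gives h(t) = -5t² + 4t + 1.
Then h(10) = -459.

-459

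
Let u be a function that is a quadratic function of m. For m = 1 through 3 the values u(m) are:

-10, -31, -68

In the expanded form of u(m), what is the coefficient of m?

3

Write u(m) = am² + bm + c; the 3 given values yield a linear system in the 3 coefficients.
Solving, u(m) = -8m² + 3m - 5.
The coefficient of m is 3.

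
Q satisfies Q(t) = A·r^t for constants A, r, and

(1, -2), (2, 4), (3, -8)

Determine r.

Consecutive ratio: 4/(-2) = -2, and -8/4 = -2, so r = -2.
Then A·(-2)^1 = -2 gives A = 1, and Q(t) = 1·(-2)^t.

-2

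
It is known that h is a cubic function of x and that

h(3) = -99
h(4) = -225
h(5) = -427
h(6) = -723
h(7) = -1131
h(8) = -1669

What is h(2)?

First differences: -126, -202, -296, -408, -538. Second differences: -76, -94, -112, -130. Third differences: -18, -18, -18.
Level-3 differences are constant, so h has degree 3.
Fitting a degree-3 polynomial gives h(x) = -3x³ - 2x² - x + 3.
Then h(2) = -31.

-31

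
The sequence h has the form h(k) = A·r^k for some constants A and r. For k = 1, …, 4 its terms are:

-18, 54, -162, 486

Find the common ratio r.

-3

Consecutive ratio: 54/(-18) = -3, and -162/54 = -3, so r = -3.
Then A·(-3)^1 = -18 gives A = 6, and h(k) = 6·(-3)^k.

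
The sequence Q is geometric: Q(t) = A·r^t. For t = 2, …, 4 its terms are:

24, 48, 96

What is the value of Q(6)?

Consecutive ratio: 48/24 = 2, and 96/48 = 2, so r = 2.
Then A·2^2 = 24 gives A = 6, and Q(t) = 6·2^t.
Q(6) = 6·2^6 = 384.

384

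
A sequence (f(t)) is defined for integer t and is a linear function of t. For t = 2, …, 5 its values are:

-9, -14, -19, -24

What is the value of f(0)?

First differences: -5, -5, -5.
Level-1 differences are constant, so f has degree 1.
Fitting a degree-1 polynomial gives f(t) = -5t + 1.
Then f(0) = 1.

1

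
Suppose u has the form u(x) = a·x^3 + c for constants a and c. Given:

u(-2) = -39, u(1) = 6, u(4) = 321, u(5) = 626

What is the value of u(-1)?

-4

From u(-2) = -39 and u(1) = 6: -8a + c = -39 and 1a + c = 6.
Subtracting: 9a = 45, so a = 5; then c = -39 − 5·(-8) = 1.
So u(x) = 5x³ + 1, and u(-1) = -4.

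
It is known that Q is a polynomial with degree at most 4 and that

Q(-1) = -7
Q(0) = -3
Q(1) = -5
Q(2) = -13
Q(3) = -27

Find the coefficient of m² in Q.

-3

Write Q(m) = am^4 + bm³ + cm² + dm + e; the 5 given values yield a linear system in the 5 coefficients.
Solving, the top 2 coefficients vanish, and Q(m) = -3m² + m - 3.
The coefficient of m² is -3.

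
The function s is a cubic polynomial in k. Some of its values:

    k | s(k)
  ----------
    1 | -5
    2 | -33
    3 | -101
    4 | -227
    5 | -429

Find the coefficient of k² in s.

First differences: -28, -68, -126, -202. Second differences: -40, -58, -76. Third differences: -18, -18.
Level-3 differences are constant, so s has degree 3.
Fitting a degree-3 polynomial gives s(k) = -3k³ - 2k² - k + 1.
The coefficient of k² is -2.

-2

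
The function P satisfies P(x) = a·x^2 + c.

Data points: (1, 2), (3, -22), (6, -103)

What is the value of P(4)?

-43

From P(1) = 2 and P(3) = -22: 1a + c = 2 and 9a + c = -22.
Subtracting: 8a = -24, so a = -3; then c = 2 − (-3)·1 = 5.
So P(x) = -3x² + 5, and P(4) = -43.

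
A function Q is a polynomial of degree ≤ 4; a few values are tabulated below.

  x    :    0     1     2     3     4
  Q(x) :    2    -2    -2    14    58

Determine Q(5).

142

Write Q(x) = ax^4 + bx³ + cx² + dx + e; the 5 given values yield a linear system in the 5 coefficients.
Solving, the leading coefficient vanishes, and Q(x) = 2x³ - 4x² - 2x + 2.
Then Q(5) = 142.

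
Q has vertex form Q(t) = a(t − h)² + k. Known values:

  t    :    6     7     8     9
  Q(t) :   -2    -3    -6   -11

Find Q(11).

First differences -1, -3, -5; second difference -2 = 2a, so a = -1.
Expanding, the t-coefficient is −2ah = 2h; matching it to the data gives h = 6, and then k = -2.
So Q(t) = -1(t − 6)² − 2.
Q(11) = -1·5² − 2 = -27.

-27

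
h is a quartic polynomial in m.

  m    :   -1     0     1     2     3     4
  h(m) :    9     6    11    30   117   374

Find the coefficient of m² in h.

First differences: -3, 5, 19, 87, 257. Second differences: 8, 14, 68, 170. Third differences: 6, 54, 102. Fourth differences: 48, 48.
Level-4 differences are constant, so h has degree 4.
Fitting a degree-4 polynomial gives h(m) = 2m^4 - 3m³ + 2m² + 4m + 6.
The coefficient of m² is 2.

2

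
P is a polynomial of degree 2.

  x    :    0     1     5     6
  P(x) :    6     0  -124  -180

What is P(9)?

Write P(x) = ax² + bx + c; the 4 given values yield a linear system in the 3 coefficients.
Solving, P(x) = -5x² - x + 6.
Then P(9) = -408.

-408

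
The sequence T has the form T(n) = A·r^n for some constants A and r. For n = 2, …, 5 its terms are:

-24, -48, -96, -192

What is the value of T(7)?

-768

Consecutive ratio: -48/(-24) = 2, and -96/(-48) = 2, so r = 2.
Then A·2^2 = -24 gives A = -6, and T(n) = -6·2^n.
T(7) = -6·2^7 = -768.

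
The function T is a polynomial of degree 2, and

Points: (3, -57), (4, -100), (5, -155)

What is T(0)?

0

Write T(k) = ak² + bk + c; the 3 given values yield a linear system in the 3 coefficients.
Solving, T(k) = -6k² - k.
Then T(0) = 0.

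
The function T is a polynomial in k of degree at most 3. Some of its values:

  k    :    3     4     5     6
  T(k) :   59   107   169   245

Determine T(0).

-1

First differences: 48, 62, 76. Second differences: 14, 14.
Level-2 differences are constant, so T has degree 2.
Fitting a degree-2 polynomial gives T(k) = 7k² - k - 1.
Then T(0) = -1.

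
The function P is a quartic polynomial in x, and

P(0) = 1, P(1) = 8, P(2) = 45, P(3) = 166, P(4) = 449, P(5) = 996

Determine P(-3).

Write P(x) = ax^4 + bx³ + cx² + dx + e; the 6 given values yield a linear system in the 5 coefficients.
Solving, P(x) = x^4 + 3x³ - x² + 4x + 1.
Then P(-3) = -20.

-20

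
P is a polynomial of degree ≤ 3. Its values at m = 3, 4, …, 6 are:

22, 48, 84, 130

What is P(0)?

First differences: 26, 36, 46. Second differences: 10, 10.
Level-2 differences are constant, so P has degree 2.
Fitting a degree-2 polynomial gives P(m) = 5m² - 9m + 4.
Then P(0) = 4.

4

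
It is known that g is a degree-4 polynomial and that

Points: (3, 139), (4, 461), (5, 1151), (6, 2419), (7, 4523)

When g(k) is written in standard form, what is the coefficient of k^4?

2

Write g(k) = ak^4 + bk³ + ck² + dk + e; the 5 given values yield a linear system in the 5 coefficients.
Solving, g(k) = 2k^4 - k³ + 2k² - 5k + 1.
The coefficient of k^4 is 2.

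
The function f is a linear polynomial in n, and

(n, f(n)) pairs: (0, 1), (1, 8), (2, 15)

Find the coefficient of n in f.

First differences: 7, 7.
Level-1 differences are constant, so f has degree 1.
Fitting a degree-1 polynomial gives f(n) = 7n + 1.
The coefficient of n is 7.

7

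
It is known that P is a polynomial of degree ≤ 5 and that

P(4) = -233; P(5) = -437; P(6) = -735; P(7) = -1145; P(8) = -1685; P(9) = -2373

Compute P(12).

First differences: -204, -298, -410, -540, -688. Second differences: -94, -112, -130, -148. Third differences: -18, -18, -18.
Level-3 differences are constant, so P has degree 3.
Fitting a degree-3 polynomial gives P(x) = -3x³ - 2x² - 3x + 3.
Then P(12) = -5505.

-5505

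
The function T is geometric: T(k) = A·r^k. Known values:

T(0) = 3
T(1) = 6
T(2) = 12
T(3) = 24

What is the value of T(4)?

Consecutive ratio: 6/3 = 2, and 12/6 = 2, so r = 2.
Then A·2^0 = 3 gives A = 3, and T(k) = 3·2^k.
T(4) = 3·2^4 = 48.

48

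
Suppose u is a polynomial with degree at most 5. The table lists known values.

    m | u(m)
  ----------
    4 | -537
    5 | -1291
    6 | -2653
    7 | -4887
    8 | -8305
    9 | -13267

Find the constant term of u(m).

First differences: -754, -1362, -2234, -3418, -4962. Second differences: -608, -872, -1184, -1544. Third differences: -264, -312, -360. Fourth differences: -48, -48.
Level-4 differences are constant, so u has degree 4.
Fitting a degree-4 polynomial gives u(m) = -2m^4 - 2m² + 2m - 1.
The constant term is u(0) = -1.

-1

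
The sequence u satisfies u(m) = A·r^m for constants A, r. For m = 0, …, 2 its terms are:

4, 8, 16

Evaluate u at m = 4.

Consecutive ratio: 8/4 = 2, and 16/8 = 2, so r = 2.
Then A·2^0 = 4 gives A = 4, and u(m) = 4·2^m.
u(4) = 4·2^4 = 64.

64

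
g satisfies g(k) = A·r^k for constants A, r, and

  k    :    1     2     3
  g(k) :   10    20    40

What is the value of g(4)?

Consecutive ratio: 20/10 = 2, and 40/20 = 2, so r = 2.
Then A·2^1 = 10 gives A = 5, and g(k) = 5·2^k.
g(4) = 5·2^4 = 80.

80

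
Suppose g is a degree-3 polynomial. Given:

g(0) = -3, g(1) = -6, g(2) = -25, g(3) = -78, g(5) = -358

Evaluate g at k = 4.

Write g(k) = ak³ + bk² + ck + d; the 5 given values yield a linear system in the 4 coefficients.
Solving, g(k) = -3k³ + k² - k - 3.
Then g(4) = -183.

-183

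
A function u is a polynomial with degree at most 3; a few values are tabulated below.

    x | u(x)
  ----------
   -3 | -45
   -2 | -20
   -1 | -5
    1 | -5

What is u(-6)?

-180

Write u(x) = ax³ + bx² + cx + d; the 4 given values yield a linear system in the 4 coefficients.
Solving, the leading coefficient vanishes, and u(x) = -5x².
Then u(-6) = -180.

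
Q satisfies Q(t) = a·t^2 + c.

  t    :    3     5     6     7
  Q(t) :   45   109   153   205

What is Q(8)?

265

From Q(3) = 45 and Q(5) = 109: 9a + c = 45 and 25a + c = 109.
Subtracting: 16a = 64, so a = 4; then c = 45 − 4·9 = 9.
So Q(t) = 4t² + 9, and Q(8) = 265.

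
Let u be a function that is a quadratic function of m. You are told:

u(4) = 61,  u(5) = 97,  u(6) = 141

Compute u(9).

321

Write u(m) = am² + bm + c; the 3 given values yield a linear system in the 3 coefficients.
Solving, u(m) = 4m² - 3.
Then u(9) = 321.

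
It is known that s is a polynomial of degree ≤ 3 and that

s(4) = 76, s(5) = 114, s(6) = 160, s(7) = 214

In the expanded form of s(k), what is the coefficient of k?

2

Write s(k) = ak³ + bk² + ck + d; the 4 given values yield a linear system in the 4 coefficients.
Solving, the leading coefficient vanishes, and s(k) = 4k² + 2k + 4.
The coefficient of k is 2.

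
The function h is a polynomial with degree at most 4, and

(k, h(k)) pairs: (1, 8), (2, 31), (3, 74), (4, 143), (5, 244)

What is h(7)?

First differences: 23, 43, 69, 101. Second differences: 20, 26, 32. Third differences: 6, 6.
Level-3 differences are constant, so h has degree 3.
Fitting a degree-3 polynomial gives h(k) = k³ + 4k² + 4k - 1.
Then h(7) = 566.

566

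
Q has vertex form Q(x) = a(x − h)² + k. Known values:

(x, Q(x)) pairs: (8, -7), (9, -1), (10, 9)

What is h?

First differences 6, 10; second difference 4 = 2a, so a = 2.
Expanding, the x-coefficient is −2ah = -4h; matching it to the data gives h = 7, and then k = -9.
So Q(x) = 2(x − 7)² − 9.
Hence h = 7.

7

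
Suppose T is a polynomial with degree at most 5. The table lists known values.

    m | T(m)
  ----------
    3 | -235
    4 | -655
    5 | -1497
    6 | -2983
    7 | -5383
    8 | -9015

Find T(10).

First differences: -420, -842, -1486, -2400, -3632. Second differences: -422, -644, -914, -1232. Third differences: -222, -270, -318. Fourth differences: -48, -48.
Level-4 differences are constant, so T has degree 4.
Fitting a degree-4 polynomial gives T(m) = -2m^4 - m³ - 5m² + 2m - 7.
Then T(10) = -21487.

-21487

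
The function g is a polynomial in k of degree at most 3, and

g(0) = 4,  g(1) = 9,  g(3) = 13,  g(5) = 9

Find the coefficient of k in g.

Write g(k) = ak³ + bk² + ck + d; the 4 given values yield a linear system in the 4 coefficients.
Solving, the leading coefficient vanishes, and g(k) = -k² + 6k + 4.
The coefficient of k is 6.

6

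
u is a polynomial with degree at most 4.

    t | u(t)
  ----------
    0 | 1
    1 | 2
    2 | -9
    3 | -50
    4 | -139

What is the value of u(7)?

-874

First differences: 1, -11, -41, -89. Second differences: -12, -30, -48. Third differences: -18, -18.
Level-3 differences are constant, so u has degree 3.
Fitting a degree-3 polynomial gives u(t) = -3t³ + 3t² + t + 1.
Then u(7) = -874.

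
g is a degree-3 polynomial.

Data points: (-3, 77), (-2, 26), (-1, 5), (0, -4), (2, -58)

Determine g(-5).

Write g(k) = ak³ + bk² + ck + d; the 5 given values yield a linear system in the 4 coefficients.
Solving, g(k) = -3k³ - 3k² - 9k - 4.
Then g(-5) = 341.

341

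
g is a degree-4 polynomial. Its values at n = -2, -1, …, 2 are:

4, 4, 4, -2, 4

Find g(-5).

424

Write g(n) = an^4 + bn³ + cn² + dn + e; the 5 given values yield a linear system in the 5 coefficients.
Solving, g(n) = n^4 + n³ - 4n² - 4n + 4.
Then g(-5) = 424.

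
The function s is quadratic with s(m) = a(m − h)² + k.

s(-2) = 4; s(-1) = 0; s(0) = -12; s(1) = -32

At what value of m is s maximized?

First differences -4, -12, -20; second difference -8 = 2a, so a = -4.
Expanding, the m-coefficient is −2ah = 8h; matching it to the data gives h = -2, and then k = 4.
So s(m) = -4(m + 2)² + 4.
Hence h = -2.

-2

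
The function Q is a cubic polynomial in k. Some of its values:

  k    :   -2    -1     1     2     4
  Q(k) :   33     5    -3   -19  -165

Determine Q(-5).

Write Q(k) = ak³ + bk² + ck + d; the 5 given values yield a linear system in the 4 coefficients.
Solving, Q(k) = -3k³ + 2k² - k - 1.
Then Q(-5) = 429.

429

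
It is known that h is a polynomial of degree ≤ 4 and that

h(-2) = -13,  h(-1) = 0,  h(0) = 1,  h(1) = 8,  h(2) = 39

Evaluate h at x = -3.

-56

First differences: 13, 1, 7, 31. Second differences: -12, 6, 24. Third differences: 18, 18.
Level-3 differences are constant, so h has degree 3.
Fitting a degree-3 polynomial gives h(x) = 3x³ + 3x² + x + 1.
Then h(-3) = -56.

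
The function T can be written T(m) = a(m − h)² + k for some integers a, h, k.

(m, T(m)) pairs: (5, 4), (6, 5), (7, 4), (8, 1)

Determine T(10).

-11

First differences 1, -1, -3; second difference -2 = 2a, so a = -1.
Expanding, the m-coefficient is −2ah = 2h; matching it to the data gives h = 6, and then k = 5.
So T(m) = -1(m − 6)² + 5.
T(10) = -1·4² + 5 = -11.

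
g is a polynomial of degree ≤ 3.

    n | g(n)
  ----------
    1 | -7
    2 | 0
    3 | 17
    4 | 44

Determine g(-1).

First differences: 7, 17, 27. Second differences: 10, 10.
Level-2 differences are constant, so g has degree 2.
Fitting a degree-2 polynomial gives g(n) = 5n² - 8n - 4.
Then g(-1) = 9.

9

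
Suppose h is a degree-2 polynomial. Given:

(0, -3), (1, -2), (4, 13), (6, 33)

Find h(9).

78

Write h(x) = ax² + bx + c; the 4 given values yield a linear system in the 3 coefficients.
Solving, h(x) = x² - 3.
Then h(9) = 78.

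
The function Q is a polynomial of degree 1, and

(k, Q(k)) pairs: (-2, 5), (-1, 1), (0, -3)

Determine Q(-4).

13

First differences: -4, -4.
Level-1 differences are constant, so Q has degree 1.
Fitting a degree-1 polynomial gives Q(k) = -4k - 3.
Then Q(-4) = 13.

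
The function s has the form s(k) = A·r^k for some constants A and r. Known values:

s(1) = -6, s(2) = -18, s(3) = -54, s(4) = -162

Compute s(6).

-1458

Consecutive ratio: -18/(-6) = 3, and -54/(-18) = 3, so r = 3.
Then A·3^1 = -6 gives A = -2, and s(k) = -2·3^k.
s(6) = -2·3^6 = -1458.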